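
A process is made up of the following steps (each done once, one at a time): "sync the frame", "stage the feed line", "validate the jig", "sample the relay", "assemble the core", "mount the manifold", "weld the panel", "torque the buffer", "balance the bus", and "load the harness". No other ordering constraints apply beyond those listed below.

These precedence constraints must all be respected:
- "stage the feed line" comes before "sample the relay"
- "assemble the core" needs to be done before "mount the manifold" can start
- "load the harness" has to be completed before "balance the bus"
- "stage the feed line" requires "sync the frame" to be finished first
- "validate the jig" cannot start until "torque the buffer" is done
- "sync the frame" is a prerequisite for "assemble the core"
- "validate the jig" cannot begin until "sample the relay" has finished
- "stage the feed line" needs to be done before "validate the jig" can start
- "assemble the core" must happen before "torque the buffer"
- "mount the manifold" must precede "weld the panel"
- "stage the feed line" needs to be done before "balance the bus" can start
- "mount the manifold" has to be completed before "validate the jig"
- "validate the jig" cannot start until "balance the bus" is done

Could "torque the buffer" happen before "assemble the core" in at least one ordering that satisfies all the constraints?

No

Following "assemble the core" → "torque the buffer", "assemble the core" must precede "torque the buffer" in every valid ordering.
So no valid ordering can have "torque the buffer" before "assemble the core".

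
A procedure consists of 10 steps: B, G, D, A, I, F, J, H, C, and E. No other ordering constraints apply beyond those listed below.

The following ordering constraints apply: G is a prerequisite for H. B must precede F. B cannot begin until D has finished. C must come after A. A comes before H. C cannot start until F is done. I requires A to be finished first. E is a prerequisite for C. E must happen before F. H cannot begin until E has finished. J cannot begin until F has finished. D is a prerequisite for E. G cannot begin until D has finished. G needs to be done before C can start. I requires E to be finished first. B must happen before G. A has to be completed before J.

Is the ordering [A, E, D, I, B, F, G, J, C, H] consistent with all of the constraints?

In the proposed order, E appears before D.
But one of the constraints requires D before E, so this ordering violates it.

No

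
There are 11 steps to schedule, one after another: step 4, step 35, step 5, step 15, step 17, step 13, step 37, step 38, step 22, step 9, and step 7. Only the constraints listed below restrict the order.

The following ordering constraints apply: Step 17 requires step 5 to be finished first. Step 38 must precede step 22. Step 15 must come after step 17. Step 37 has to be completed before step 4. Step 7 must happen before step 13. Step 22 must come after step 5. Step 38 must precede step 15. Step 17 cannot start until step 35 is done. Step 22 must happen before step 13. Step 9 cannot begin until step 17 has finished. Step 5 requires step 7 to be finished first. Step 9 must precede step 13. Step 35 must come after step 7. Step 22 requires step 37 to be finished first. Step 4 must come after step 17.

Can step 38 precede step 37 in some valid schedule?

Nothing in the constraints forces step 37 before step 38 — there is no chain from step 37 to step 38.
That means at least one valid schedule has step 38 before step 37.

Yes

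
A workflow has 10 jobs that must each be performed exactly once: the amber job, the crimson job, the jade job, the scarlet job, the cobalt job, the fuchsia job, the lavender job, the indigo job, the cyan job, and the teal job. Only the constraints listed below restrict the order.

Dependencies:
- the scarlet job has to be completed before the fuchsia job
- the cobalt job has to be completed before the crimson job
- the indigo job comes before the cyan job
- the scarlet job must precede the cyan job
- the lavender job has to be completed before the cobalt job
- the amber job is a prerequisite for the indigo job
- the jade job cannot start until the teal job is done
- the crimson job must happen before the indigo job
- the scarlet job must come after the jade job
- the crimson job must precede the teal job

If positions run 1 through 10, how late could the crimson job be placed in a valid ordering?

4

Following every chain forward from the crimson job, the jobs that must come later are the jade job, the scarlet job, the fuchsia job, the indigo job, the cyan job, the teal job — 6 of them.
With 6 mandatory successors out of 10 jobs total, the latest slot for the crimson job is 10−6 = 4, and it's reachable by doing all non-successors before the crimson job.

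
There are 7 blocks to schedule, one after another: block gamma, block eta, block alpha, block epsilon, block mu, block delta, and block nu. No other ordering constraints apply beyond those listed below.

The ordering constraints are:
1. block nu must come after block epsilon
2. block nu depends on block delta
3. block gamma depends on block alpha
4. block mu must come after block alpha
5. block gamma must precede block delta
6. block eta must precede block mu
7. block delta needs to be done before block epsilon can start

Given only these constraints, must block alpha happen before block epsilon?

There is a constraint chain block alpha → block gamma → block delta → block epsilon.
Hence block alpha necessarily comes before block epsilon.

Yes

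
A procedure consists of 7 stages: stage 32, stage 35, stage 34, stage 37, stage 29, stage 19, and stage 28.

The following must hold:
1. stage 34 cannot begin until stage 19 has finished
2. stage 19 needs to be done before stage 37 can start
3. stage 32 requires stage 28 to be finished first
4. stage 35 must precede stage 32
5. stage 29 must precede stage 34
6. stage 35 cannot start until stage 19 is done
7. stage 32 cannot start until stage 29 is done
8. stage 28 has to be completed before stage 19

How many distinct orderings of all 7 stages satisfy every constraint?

49

The stages with no prerequisites are stage 29, stage 28; any of them can be placed first.
Systematically extending each partial ordering one stage at a time and counting, there are 49 complete orderings.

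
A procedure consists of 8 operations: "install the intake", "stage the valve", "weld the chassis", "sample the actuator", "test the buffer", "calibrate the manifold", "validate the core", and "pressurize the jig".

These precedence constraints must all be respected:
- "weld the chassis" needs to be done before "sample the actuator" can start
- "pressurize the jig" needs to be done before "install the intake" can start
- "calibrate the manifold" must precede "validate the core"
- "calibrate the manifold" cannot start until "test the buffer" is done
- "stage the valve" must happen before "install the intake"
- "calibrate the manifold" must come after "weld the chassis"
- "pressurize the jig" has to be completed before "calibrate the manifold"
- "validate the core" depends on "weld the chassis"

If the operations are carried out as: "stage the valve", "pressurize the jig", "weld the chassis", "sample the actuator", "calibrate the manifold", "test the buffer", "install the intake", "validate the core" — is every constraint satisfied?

In the proposed order, "calibrate the manifold" appears before "test the buffer".
Since "test the buffer" is required before "calibrate the manifold", the ordering is invalid.

No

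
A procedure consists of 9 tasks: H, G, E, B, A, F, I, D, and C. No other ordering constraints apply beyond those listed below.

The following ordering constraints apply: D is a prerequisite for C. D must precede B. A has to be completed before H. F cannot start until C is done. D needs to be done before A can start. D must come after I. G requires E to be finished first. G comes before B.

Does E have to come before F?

No chain of constraints connects E to F in either direction.
So E can come before F or after — it is not forced.

No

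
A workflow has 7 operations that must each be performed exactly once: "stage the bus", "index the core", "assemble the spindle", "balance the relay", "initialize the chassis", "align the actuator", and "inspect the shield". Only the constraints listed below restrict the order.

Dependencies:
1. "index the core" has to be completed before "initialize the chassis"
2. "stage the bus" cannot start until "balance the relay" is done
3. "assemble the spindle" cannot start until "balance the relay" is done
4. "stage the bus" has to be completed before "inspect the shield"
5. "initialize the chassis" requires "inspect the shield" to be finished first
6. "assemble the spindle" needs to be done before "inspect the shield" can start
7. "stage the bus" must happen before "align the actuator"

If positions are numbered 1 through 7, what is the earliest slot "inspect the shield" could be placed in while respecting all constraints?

The operations that are forced before "inspect the shield", directly or transitively, are "stage the bus", "assemble the spindle", "balance the relay". That's 3 operations.
With 3 mandatory predecessors, the earliest "inspect the shield" can sit is position 3+1 = 4, and placing just those 3 first achieves it.

4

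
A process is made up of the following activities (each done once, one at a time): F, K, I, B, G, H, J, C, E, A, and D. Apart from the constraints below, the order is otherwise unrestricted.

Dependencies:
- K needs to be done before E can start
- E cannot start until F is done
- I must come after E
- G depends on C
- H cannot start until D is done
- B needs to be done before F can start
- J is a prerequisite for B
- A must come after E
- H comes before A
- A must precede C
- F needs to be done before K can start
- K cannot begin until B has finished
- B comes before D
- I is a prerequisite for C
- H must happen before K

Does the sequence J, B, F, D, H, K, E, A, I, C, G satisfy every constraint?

Every stated constraint is respected: F sits at position 3, ahead of E at position 7, and each of the other listed pairs likewise has the predecessor earlier in the sequence.

Yes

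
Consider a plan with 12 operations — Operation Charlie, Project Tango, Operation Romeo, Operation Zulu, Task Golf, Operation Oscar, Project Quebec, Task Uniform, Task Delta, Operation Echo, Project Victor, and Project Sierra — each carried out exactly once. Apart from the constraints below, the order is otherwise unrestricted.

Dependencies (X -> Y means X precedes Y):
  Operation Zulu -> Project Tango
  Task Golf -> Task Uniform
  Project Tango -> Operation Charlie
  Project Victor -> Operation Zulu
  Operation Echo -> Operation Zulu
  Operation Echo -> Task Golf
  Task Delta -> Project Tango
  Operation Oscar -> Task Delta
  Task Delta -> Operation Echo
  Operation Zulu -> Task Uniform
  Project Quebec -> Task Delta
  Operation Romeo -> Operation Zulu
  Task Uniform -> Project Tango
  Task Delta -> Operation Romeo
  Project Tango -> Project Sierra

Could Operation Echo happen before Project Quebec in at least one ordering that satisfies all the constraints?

No

There is a dependency chain Project Quebec → Task Delta → Operation Echo, so Operation Echo always comes after Project Quebec.
Hence Operation Echo can never be scheduled before Project Quebec.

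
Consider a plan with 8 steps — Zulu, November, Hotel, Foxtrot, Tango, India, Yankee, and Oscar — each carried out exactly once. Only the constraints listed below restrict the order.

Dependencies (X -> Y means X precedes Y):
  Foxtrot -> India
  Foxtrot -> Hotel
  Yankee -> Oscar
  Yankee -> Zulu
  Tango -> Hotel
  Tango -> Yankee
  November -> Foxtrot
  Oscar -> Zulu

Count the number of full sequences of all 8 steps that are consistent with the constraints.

134

The steps with no prerequisites are November, Tango; any of them can be placed first.
Counting all ways to extend the partial order to a total order gives 134.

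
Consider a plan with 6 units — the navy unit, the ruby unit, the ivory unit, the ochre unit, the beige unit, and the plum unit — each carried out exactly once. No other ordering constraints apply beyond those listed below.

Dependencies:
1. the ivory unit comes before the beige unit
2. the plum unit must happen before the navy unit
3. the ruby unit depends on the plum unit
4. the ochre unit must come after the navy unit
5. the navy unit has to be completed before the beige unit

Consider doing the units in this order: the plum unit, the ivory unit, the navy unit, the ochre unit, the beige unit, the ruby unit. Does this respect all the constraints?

Every stated constraint is respected: the plum unit sits at position 1, ahead of the ruby unit at position 6, and each of the other listed pairs likewise has the predecessor earlier in the sequence.

Yes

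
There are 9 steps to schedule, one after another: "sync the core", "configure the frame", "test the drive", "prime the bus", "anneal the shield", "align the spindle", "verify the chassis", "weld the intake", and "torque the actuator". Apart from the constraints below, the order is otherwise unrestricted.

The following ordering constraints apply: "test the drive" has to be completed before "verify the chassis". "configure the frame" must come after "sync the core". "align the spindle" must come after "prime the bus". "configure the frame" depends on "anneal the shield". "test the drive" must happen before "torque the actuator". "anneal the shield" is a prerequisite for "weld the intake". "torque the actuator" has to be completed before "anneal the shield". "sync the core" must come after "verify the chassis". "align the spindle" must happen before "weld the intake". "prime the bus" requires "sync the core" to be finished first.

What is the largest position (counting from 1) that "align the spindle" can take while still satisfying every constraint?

Following the constraints forward from "align the spindle", its only required successor is "weld the intake".
With 1 mandatory successor out of 9 steps total, the latest slot for "align the spindle" is 9−1 = 8, and it's reachable by doing all non-successors before "align the spindle".

8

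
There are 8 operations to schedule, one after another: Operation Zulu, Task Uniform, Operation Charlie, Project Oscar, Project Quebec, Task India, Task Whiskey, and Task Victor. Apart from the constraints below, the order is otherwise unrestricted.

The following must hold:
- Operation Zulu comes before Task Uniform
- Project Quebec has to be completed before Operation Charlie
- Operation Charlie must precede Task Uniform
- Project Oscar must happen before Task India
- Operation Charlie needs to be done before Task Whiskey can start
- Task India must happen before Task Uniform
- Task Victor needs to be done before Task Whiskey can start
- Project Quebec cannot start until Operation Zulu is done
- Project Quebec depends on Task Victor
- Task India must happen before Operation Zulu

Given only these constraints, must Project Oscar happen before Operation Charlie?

Yes

There is a constraint chain Project Oscar → Task India → Operation Zulu → Project Quebec → Operation Charlie.
So Project Oscar must precede Operation Charlie in any valid ordering.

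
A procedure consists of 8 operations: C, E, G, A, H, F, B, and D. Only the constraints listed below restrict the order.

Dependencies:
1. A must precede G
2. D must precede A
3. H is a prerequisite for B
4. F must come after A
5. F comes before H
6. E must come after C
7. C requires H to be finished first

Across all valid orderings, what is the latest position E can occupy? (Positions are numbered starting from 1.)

No constraint forces any operation after E, so it can be placed last, in position 8.

8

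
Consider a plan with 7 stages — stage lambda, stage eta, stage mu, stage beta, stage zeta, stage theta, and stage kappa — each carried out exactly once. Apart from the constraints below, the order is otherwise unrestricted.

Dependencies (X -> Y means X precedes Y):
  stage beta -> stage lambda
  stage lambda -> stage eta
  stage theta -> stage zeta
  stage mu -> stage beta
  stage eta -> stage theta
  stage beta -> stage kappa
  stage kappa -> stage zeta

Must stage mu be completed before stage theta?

Chaining the stated constraints: stage mu → stage beta → stage lambda → stage eta → stage theta.
Hence stage mu necessarily comes before stage theta.

Yes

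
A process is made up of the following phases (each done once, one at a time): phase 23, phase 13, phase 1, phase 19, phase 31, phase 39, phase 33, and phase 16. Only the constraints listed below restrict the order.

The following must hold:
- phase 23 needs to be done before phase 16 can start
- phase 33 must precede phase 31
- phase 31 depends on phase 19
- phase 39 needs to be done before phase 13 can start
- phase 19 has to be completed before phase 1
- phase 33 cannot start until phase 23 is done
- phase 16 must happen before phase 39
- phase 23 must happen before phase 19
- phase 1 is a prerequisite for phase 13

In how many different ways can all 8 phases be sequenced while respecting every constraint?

Only phase 23 has no prerequisites, so it must go first.
Counting all ways to extend the partial order to a total order gives 111.

111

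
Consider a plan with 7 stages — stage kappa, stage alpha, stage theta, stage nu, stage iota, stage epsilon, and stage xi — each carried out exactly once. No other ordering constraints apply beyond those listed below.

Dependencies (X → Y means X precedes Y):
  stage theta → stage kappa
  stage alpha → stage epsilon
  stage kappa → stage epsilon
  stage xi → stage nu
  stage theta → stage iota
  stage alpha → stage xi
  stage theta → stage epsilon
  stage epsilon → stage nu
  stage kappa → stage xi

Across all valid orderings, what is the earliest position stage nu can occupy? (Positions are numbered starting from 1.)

Working backwards through the constraints from stage nu, its full set of required predecessors is stage kappa, stage alpha, stage theta, stage epsilon, stage xi — 5 of them.
With 5 mandatory predecessors, the earliest stage nu can sit is position 5+1 = 6, and placing just those 5 first achieves it.

6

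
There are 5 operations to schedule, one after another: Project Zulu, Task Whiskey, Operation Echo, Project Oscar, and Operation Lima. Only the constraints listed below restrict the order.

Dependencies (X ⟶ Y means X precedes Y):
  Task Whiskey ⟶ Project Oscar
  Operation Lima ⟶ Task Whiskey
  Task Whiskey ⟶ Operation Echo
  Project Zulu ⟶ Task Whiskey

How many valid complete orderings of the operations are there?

2 operations have no prerequisites (Project Zulu, Operation Lima), so any of them could come first.
Systematically extending each partial ordering one operation at a time and counting, there are 4 complete orderings.

4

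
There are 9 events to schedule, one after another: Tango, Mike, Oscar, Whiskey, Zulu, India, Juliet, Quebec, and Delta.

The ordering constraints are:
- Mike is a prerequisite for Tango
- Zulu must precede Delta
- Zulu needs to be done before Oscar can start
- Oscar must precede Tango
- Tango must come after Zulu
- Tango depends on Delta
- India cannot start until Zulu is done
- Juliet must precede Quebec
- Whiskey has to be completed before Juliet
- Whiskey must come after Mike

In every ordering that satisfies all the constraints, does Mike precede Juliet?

Yes

Chaining the stated constraints: Mike → Whiskey → Juliet.
Hence Mike necessarily comes before Juliet.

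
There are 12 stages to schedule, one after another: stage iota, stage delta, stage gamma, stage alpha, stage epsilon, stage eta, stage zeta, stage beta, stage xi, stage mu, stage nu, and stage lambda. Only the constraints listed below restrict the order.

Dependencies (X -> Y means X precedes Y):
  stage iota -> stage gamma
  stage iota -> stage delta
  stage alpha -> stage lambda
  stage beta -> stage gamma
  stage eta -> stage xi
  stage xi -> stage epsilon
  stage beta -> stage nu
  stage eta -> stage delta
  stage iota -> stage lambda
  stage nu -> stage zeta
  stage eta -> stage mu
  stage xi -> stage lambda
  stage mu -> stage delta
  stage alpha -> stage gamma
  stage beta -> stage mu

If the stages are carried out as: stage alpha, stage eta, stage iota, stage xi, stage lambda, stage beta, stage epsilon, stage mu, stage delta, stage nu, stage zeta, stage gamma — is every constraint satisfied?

Every stated constraint is respected: stage alpha sits at position 1, ahead of stage gamma at position 12, and each of the other listed pairs likewise has the predecessor earlier in the sequence.

Yes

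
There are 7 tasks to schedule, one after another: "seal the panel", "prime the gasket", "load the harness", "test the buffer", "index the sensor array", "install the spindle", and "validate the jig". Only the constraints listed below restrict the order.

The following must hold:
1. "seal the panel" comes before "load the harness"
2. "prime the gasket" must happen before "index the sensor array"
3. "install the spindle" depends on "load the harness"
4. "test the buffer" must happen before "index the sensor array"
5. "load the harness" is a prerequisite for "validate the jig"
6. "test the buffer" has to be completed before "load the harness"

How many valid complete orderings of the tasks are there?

76

3 tasks have no prerequisites ("seal the panel", "prime the gasket", "test the buffer"), so any of them could come first.
Counting all ways to extend the partial order to a total order gives 76.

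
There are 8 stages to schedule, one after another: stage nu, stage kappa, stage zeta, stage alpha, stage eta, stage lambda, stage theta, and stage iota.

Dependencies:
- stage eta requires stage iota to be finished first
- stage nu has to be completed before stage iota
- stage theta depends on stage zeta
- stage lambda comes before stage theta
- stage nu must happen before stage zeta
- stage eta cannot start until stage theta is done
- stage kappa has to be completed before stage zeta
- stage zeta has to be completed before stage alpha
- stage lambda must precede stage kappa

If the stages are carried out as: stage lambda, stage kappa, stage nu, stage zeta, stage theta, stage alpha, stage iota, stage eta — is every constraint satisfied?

Yes

Every stated constraint is respected: stage nu sits at position 3, ahead of stage iota at position 7, and each of the other listed pairs likewise has the predecessor earlier in the sequence.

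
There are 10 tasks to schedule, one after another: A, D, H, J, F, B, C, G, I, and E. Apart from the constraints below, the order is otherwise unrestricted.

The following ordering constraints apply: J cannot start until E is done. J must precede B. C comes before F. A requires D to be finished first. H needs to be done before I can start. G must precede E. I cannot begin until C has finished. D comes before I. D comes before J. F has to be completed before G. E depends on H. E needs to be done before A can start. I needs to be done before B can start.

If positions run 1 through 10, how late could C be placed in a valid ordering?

The tasks that are forced after C, directly or by a chain of constraints, are A, J, F, B, G, I, E. That's 7 tasks.
With 7 mandatory successors out of 10 tasks total, the latest slot for C is 10−7 = 3, and it's reachable by doing all non-successors before C.

3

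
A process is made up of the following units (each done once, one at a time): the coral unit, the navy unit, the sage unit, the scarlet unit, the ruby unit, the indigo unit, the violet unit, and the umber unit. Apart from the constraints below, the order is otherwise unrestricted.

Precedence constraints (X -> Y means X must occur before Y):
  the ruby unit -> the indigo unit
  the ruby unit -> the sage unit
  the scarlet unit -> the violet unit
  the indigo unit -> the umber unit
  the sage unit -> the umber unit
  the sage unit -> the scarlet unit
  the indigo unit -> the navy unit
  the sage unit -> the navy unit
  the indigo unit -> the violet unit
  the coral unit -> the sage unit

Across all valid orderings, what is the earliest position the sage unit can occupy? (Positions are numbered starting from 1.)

3

Every unit that must precede the sage unit has to come before it. Tracing all chains that end at the sage unit, those units are: the coral unit, the ruby unit — 2 in total.
So at minimum 2 units come before the sage unit, putting the sage unit no earlier than position 3. That position is achievable by scheduling exactly those predecessors first.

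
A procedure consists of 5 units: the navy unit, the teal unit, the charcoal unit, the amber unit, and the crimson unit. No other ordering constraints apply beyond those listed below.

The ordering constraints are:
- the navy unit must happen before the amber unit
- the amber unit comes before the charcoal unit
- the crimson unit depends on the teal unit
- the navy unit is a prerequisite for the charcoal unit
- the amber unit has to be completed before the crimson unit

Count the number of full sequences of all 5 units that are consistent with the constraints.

2 units have no prerequisites (the navy unit, the teal unit), so any of them could come first.
Counting all ways to extend the partial order to a total order gives 7.

7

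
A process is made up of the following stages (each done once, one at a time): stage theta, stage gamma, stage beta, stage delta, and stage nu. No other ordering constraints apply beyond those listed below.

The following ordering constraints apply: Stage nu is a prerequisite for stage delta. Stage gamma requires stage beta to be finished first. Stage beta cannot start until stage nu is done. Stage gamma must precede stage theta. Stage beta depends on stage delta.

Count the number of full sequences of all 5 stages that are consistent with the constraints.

1

Only stage nu has no prerequisites, so it must go first.
Every stage is then forced in turn, so only 1 complete ordering is consistent with the constraints.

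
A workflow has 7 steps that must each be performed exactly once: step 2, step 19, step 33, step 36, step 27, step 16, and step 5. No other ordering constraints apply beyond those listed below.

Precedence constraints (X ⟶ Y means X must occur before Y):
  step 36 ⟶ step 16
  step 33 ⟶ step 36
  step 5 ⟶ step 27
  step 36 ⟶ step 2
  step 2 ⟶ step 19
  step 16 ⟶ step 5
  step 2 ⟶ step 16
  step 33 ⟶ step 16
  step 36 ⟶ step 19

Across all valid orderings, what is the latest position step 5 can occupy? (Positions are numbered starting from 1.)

6

The only step forced after step 5 (directly or by a chain) is step 27.
With 1 mandatory successor out of 7 steps total, the latest slot for step 5 is 7−1 = 6, and it's reachable by doing all non-successors before step 5.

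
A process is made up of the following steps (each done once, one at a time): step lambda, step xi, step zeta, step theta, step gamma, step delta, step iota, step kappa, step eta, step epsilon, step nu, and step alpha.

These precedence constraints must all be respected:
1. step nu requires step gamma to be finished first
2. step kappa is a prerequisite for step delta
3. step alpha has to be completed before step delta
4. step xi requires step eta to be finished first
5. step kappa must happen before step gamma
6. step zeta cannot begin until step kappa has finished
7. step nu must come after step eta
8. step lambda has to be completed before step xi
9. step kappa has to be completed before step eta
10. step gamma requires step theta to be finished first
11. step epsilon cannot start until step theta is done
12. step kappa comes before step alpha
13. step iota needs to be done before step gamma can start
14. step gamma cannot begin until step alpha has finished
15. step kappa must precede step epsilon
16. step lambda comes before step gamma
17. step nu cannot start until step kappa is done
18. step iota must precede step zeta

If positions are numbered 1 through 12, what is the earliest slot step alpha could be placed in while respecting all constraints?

2

The only step forced before step alpha (directly or transitively) is step kappa.
So at minimum 1 step comes before step alpha, putting step alpha no earlier than position 2. That position is achievable by scheduling exactly that predecessor first.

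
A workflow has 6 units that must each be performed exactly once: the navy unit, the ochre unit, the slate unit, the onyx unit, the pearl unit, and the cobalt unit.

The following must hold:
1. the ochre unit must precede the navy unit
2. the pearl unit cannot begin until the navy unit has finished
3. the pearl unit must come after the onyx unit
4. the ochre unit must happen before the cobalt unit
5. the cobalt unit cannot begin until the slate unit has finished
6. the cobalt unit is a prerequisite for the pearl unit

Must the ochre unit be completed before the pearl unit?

Yes

There is a constraint chain the ochre unit → the navy unit → the pearl unit.
So the ochre unit must precede the pearl unit in any valid ordering.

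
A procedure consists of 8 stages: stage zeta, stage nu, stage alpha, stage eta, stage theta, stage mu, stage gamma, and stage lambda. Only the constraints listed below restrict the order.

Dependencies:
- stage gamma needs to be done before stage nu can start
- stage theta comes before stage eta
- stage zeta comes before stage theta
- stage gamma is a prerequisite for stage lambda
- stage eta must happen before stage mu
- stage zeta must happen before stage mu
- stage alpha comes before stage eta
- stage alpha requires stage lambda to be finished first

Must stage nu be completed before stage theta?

No chain of constraints connects stage nu to stage theta in either direction.
So stage nu can come before stage theta or after — it is not forced.

No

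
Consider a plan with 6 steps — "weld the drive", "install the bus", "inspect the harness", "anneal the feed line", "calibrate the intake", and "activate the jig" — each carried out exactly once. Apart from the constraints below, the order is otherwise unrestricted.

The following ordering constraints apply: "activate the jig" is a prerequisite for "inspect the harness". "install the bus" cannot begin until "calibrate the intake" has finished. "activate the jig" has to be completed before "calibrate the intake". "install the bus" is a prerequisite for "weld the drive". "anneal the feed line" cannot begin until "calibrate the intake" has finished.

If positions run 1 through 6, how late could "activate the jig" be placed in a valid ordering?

1

Following every chain forward from "activate the jig", the steps that must come later are "weld the drive", "install the bus", "inspect the harness", "anneal the feed line", "calibrate the intake" — 5 of them.
So at least 5 steps follow "activate the jig", putting "activate the jig" no later than position 1. That position is achievable by scheduling everything else first.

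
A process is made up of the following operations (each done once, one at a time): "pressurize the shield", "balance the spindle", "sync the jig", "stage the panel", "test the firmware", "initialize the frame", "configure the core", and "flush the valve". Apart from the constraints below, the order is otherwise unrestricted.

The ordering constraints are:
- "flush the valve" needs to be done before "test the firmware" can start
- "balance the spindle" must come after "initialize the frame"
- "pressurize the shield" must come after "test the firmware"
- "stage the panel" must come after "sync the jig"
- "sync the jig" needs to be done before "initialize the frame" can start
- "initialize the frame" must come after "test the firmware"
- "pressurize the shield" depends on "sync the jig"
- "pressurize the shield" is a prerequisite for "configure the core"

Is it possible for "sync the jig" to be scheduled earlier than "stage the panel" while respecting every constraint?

Every valid ordering already has "sync the jig" before "stage the panel" (the constraints require it), so in particular at least one does.

Yes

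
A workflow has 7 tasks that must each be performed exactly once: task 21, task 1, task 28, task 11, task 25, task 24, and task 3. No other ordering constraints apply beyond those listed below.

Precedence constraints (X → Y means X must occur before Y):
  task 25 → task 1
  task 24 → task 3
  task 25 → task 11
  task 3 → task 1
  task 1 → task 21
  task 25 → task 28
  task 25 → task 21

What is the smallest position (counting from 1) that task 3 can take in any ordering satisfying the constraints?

2

The only task forced before task 3 (directly or transitively) is task 24.
So at minimum 1 task comes before task 3, putting task 3 no earlier than position 2. That position is achievable by scheduling exactly that predecessor first.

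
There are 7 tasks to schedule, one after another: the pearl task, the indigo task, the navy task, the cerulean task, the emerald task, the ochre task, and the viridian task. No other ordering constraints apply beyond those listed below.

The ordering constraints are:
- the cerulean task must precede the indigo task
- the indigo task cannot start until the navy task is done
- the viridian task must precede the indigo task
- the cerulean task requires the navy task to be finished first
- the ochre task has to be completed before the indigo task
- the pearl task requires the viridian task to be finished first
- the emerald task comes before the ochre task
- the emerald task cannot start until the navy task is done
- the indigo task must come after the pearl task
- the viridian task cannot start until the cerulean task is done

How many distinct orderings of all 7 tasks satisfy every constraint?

10

Only the navy task has no prerequisites, so it must go first.
Systematically extending each partial ordering one task at a time and counting, there are 10 complete orderings.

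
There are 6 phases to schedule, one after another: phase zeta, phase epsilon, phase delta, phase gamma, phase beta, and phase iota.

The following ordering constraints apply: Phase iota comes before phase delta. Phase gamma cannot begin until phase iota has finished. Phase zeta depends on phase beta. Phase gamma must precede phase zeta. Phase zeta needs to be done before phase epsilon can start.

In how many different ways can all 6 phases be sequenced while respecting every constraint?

2 phases have no prerequisites (phase beta, phase iota), so any of them could come first.
Enumerating by repeatedly choosing an available phase (one whose prerequisites are all placed) gives 14 distinct complete orderings.

14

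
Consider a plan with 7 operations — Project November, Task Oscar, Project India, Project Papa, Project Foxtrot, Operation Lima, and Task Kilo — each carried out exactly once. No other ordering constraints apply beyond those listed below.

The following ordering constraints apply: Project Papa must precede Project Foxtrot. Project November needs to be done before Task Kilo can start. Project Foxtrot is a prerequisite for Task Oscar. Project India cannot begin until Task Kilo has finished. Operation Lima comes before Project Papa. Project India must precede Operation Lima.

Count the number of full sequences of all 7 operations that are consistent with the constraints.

Only Project November has no prerequisites, so it must go first.
Every operation is then forced in turn, so only 1 complete ordering is consistent with the constraints.

1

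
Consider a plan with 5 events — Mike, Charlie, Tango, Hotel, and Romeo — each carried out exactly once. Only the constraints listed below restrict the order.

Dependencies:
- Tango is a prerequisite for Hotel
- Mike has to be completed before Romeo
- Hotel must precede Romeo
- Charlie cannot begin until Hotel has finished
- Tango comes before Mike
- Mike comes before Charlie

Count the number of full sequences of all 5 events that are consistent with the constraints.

4

Only Tango has no prerequisites, so it must go first.
Systematically extending each partial ordering one event at a time and counting, there are 4 complete orderings.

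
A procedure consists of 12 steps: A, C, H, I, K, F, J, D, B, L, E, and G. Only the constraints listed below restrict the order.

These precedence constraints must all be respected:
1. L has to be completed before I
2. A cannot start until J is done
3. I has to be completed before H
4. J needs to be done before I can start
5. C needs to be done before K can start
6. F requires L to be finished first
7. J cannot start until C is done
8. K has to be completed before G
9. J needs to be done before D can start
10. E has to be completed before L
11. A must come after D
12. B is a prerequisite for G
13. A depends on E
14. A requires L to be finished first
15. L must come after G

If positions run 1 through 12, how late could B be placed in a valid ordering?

Following every chain forward from B, the steps that must come later are A, H, I, F, L, G — 6 of them.
With 6 mandatory successors out of 12 steps total, the latest slot for B is 12−6 = 6, and it's reachable by doing all non-successors before B.

6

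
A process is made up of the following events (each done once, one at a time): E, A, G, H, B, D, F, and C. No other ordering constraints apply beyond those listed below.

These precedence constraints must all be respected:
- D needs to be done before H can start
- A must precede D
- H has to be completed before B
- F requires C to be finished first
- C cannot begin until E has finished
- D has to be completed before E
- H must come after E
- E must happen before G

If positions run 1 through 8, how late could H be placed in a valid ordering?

The only event forced after H (directly or by a chain) is B.
So at least 1 event follows H, putting H no later than position 7. That position is achievable by scheduling everything else first.

7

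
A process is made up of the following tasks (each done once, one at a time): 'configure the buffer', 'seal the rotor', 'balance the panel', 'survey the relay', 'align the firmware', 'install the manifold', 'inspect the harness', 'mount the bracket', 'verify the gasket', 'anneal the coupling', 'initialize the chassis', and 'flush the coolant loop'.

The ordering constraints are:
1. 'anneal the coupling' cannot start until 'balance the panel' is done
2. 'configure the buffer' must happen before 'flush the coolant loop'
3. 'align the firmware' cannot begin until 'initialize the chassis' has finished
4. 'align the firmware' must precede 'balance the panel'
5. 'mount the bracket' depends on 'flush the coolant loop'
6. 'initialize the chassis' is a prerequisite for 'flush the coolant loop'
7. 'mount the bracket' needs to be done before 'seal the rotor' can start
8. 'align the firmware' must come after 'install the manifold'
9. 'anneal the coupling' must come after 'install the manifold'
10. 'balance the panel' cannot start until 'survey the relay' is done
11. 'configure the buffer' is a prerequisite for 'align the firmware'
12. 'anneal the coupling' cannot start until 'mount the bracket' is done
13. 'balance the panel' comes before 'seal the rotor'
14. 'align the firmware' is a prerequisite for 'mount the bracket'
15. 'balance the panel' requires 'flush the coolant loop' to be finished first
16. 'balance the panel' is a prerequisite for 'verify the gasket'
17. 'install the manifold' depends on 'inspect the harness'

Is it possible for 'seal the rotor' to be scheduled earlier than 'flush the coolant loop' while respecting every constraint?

There is a dependency chain 'flush the coolant loop' → 'balance the panel' → 'seal the rotor', so 'seal the rotor' always comes after 'flush the coolant loop'.
Hence 'seal the rotor' can never be scheduled before 'flush the coolant loop'.

No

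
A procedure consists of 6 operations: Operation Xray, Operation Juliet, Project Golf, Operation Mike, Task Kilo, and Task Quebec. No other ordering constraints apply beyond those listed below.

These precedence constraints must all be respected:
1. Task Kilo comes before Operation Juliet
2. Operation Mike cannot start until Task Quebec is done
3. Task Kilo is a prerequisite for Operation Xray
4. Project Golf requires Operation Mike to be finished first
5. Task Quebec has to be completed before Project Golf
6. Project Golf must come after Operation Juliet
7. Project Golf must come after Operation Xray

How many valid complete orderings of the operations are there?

20

2 operations have no prerequisites (Task Kilo, Task Quebec), so any of them could come first.
Enumerating by repeatedly choosing an available operation (one whose prerequisites are all placed) gives 20 distinct complete orderings.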